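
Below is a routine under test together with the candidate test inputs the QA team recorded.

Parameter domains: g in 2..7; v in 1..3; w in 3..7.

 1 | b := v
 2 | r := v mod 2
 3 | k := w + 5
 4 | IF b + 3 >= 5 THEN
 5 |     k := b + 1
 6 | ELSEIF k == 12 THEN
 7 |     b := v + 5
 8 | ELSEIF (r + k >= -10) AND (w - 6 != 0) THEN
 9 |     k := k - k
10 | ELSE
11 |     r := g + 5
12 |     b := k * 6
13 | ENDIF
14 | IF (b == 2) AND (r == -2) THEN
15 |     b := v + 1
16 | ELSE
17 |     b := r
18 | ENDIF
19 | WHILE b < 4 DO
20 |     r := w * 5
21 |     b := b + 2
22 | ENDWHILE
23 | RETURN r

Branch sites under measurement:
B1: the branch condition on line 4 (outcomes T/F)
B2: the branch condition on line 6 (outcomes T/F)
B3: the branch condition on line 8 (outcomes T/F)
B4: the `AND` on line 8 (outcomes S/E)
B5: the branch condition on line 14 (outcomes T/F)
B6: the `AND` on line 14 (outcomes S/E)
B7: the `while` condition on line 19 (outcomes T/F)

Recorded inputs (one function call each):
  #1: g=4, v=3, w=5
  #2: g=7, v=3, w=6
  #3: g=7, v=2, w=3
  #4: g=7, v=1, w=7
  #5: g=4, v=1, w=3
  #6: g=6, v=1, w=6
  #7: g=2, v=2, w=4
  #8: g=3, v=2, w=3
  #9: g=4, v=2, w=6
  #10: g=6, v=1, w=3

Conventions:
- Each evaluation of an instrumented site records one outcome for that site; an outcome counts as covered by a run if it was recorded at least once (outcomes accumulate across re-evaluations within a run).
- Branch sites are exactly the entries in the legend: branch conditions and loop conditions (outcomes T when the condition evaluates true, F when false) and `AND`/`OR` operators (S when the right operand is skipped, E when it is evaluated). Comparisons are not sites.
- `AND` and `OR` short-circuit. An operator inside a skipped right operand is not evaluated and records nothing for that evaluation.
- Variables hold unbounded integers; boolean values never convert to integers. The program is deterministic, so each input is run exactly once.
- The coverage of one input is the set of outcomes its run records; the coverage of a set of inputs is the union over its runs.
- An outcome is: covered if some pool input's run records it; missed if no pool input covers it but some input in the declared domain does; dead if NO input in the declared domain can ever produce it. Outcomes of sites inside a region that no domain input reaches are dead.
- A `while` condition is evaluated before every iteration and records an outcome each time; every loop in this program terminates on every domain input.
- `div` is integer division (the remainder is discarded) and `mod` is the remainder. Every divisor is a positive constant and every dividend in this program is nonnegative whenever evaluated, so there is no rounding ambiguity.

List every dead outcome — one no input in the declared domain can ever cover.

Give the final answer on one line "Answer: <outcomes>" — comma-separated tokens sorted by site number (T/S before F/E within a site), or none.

exhaustive pass over the 90-input domain:
  B4=S: unreachable across the whole domain -> dead
  B5=T: unreachable across the whole domain -> dead
  reachable outcomes have witnesses, e.g. B1=T (e.g. g=2, v=2, w=3), B1=F (e.g. g=2, v=1, w=3), B2=T (e.g. g=2, v=1, w=7), B2=F (e.g. g=2, v=1, w=3)

Answer: B4=S, B5=T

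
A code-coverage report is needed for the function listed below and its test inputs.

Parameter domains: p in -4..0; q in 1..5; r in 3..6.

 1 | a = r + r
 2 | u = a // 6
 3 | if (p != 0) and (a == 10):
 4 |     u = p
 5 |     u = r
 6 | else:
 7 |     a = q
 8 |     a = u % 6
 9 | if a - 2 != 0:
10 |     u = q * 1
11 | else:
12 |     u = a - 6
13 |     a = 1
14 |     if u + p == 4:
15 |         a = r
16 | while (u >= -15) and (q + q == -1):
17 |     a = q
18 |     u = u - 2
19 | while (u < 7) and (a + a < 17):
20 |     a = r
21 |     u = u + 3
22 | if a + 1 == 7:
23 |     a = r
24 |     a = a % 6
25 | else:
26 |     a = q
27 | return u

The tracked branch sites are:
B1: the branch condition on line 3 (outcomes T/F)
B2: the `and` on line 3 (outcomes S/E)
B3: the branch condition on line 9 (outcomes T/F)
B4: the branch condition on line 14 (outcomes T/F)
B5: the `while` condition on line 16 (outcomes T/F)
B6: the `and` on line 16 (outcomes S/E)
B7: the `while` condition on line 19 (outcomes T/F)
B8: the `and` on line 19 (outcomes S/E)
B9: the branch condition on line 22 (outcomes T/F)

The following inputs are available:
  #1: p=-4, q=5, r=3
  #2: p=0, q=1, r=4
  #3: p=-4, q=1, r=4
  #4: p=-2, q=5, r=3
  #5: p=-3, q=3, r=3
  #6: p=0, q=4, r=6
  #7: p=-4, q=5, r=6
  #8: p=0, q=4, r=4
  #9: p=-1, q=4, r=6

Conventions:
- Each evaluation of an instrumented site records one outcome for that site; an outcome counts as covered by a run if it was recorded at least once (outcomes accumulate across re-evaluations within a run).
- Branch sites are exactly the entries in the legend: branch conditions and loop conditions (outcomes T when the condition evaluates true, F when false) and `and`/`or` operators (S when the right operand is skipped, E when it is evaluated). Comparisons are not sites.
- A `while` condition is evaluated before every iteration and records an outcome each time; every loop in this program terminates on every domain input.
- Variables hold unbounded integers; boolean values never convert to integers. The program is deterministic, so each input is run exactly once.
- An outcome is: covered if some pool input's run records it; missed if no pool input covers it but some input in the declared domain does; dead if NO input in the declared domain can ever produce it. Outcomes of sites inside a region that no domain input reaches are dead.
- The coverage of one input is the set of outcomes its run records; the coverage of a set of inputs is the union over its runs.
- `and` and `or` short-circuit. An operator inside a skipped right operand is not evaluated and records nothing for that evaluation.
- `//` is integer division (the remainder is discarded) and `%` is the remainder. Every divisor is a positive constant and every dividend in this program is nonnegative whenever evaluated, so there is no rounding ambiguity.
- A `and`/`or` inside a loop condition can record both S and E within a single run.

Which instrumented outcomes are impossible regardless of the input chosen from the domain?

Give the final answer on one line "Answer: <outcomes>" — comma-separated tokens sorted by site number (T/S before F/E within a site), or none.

sweeping the full domain (100 inputs) for each outcome:
  B4=T: zero occurrences over every domain input -> dead
  B5=T: zero occurrences over every domain input -> dead
  B6=S: zero occurrences over every domain input -> dead
  reachable outcomes have witnesses, e.g. B1=T (e.g. p=-4, q=1, r=5), B1=F (e.g. p=-4, q=1, r=3), B2=S (e.g. p=0, q=1, r=3), B2=E (e.g. p=-4, q=1, r=3)

Answer: B4=T, B5=T, B6=S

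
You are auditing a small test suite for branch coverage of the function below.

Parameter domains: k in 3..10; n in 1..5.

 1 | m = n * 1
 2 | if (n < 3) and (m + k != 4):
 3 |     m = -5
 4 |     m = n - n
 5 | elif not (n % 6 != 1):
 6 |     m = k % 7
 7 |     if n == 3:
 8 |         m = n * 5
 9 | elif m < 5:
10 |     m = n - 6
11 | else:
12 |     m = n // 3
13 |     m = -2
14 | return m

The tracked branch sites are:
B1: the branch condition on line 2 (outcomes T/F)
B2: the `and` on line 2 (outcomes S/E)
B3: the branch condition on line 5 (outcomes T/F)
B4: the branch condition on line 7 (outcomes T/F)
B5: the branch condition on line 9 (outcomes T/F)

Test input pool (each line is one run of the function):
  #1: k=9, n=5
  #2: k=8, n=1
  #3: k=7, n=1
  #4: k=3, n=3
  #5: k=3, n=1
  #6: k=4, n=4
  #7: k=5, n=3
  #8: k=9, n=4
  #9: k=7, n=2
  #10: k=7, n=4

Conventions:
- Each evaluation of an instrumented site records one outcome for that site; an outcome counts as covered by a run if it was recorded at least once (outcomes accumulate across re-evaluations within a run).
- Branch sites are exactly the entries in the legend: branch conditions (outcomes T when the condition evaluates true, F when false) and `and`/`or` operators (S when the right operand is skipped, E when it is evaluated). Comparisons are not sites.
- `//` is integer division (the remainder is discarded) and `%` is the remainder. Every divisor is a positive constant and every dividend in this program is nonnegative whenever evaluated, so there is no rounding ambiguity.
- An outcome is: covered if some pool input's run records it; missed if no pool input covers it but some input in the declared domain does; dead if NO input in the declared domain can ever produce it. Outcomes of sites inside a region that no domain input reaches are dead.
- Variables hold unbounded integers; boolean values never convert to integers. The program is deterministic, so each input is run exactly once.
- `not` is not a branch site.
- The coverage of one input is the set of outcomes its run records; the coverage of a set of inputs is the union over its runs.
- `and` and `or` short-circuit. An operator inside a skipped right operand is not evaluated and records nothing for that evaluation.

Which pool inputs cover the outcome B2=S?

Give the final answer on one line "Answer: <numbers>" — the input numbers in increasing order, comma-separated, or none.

input #1 (k=9, n=5): produces B2=S
input #2 (k=8, n=1): does not produce B2=S
input #3 (k=7, n=1): does not produce B2=S
input #4 (k=3, n=3): produces B2=S
input #5 (k=3, n=1): does not produce B2=S
input #6 (k=4, n=4): produces B2=S
input #7 (k=5, n=3): produces B2=S
input #8 (k=9, n=4): produces B2=S
input #9 (k=7, n=2): does not produce B2=S
input #10 (k=7, n=4): produces B2=S

Answer: 1, 4, 6, 7, 8, 10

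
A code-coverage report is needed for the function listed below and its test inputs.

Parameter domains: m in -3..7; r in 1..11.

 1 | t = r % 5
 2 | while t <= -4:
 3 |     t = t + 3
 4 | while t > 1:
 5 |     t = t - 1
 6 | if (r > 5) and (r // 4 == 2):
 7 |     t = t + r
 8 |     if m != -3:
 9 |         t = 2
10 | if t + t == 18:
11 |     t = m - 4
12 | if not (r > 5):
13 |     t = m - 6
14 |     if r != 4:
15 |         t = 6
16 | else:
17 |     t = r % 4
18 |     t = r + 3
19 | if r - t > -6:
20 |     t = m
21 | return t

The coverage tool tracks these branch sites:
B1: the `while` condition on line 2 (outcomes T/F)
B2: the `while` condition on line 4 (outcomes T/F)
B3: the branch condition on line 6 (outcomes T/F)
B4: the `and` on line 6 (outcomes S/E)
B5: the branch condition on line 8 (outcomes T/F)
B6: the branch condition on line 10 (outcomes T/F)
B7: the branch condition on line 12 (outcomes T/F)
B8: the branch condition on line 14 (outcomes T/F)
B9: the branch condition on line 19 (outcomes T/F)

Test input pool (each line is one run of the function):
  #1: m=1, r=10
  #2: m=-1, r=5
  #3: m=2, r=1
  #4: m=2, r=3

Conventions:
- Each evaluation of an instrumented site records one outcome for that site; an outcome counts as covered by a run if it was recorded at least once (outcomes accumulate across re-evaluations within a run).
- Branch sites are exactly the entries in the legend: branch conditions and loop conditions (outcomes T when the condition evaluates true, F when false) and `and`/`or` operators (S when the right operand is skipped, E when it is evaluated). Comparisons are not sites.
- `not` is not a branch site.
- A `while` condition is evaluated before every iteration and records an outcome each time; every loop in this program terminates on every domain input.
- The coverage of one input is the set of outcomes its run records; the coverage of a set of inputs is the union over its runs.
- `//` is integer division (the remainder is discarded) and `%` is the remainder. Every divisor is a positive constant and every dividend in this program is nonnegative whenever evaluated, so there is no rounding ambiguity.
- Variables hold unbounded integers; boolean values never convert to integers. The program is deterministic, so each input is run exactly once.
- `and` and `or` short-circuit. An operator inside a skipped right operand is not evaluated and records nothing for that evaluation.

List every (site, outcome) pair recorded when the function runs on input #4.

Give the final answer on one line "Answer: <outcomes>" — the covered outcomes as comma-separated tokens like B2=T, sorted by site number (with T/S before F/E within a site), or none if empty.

Simulating input #4 (m=2, r=3) step by step:
  B1->F, B2->T, B2->T, B2->F, B4->S, B3->F, B6->F, B7->T, B8->T, B9->T
as a set, this run covers: B1=F, B2=T, B2=F, B3=F, B4=S, B6=F, B7=T, B8=T, B9=T

Answer: B1=F, B2=T, B2=F, B3=F, B4=S, B6=F, B7=T, B8=T, B9=T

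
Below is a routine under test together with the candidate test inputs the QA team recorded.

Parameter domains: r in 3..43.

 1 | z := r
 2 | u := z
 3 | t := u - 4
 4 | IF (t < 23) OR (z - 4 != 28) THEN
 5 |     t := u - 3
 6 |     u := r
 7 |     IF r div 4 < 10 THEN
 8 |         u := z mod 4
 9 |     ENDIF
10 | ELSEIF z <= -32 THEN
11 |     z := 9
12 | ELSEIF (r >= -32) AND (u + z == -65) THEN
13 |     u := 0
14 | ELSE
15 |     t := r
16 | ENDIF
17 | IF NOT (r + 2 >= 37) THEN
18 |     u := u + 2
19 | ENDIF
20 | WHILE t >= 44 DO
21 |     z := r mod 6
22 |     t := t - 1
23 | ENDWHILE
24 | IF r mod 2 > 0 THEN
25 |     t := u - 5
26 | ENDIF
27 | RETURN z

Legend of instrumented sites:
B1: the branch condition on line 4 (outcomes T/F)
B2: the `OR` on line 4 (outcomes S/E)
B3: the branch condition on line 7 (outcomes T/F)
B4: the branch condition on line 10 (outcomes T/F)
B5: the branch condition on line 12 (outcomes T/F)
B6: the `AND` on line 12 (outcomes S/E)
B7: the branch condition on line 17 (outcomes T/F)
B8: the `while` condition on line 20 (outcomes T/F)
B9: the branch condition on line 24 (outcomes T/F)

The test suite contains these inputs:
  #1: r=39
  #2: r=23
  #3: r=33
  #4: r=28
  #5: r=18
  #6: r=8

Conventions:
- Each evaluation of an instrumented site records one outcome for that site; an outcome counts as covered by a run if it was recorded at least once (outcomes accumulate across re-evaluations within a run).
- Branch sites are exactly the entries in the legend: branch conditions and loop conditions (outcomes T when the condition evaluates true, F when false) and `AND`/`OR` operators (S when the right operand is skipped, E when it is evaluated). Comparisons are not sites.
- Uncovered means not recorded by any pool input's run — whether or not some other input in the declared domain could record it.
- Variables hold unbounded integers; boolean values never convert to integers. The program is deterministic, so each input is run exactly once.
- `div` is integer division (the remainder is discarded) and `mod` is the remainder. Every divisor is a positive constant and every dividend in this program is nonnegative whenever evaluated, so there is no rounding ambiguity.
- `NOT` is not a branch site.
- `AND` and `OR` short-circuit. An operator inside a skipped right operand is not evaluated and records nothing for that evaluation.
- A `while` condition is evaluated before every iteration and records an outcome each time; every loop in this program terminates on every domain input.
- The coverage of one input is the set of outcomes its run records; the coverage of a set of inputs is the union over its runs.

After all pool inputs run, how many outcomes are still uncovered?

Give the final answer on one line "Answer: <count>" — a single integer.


run #1 (r=39) records B1=T, B2=E, B3=T, B7=F, B8=F, B9=T
run #2 (r=23) records B1=T, B2=S, B3=T, B7=T, B8=F, B9=T
run #3 (r=33) records B1=T, B2=E, B3=T, B7=T, B8=F, B9=T
run #4 (r=28) records B1=T, B2=E, B3=T, B7=T, B8=F, B9=F
run #5 (r=18) records B1=T, B2=S, B3=T, B7=T, B8=F, B9=F
run #6 (r=8) records B1=T, B2=S, B3=T, B7=T, B8=F, B9=F
union over the pool: B1=T, B2=S, B2=E, B3=T, B7=T, B7=F, B8=F, B9=T, B9=F
uncovered (9 of 18): B1=F, B3=F, B4=T, B4=F, B5=T, B5=F, B6=S, B6=E, B8=T
Answer: 9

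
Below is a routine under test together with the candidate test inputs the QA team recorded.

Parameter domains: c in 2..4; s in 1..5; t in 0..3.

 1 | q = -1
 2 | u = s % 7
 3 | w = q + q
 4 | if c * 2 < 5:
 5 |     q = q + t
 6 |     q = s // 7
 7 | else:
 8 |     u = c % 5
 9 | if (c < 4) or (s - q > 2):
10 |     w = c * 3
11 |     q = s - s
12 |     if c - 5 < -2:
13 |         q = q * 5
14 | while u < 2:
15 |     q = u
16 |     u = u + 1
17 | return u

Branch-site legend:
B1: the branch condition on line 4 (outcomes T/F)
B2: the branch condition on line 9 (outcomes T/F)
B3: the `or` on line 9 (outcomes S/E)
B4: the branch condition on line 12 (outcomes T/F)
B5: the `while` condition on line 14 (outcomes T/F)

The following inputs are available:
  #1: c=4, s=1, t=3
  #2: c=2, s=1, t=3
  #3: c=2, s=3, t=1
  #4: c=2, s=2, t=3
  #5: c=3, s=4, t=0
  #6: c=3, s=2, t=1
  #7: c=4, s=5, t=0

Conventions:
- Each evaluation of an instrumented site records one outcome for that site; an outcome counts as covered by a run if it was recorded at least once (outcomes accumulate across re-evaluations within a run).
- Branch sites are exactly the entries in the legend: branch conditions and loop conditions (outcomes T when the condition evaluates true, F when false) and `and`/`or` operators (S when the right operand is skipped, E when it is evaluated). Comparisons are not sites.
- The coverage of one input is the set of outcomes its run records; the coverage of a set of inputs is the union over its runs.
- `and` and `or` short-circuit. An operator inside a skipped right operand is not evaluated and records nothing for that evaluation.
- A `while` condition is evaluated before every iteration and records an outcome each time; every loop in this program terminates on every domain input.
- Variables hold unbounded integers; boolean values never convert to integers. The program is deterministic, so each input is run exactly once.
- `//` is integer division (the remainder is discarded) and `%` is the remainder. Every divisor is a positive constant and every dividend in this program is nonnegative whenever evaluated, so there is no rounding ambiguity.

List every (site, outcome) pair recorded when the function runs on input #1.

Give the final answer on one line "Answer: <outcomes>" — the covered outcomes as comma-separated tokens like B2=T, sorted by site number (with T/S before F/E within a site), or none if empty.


Simulating input #1 (c=4, s=1, t=3) step by step:
  B1->F, B3->E, B2->F, B5->F
deduplicating events, the covered set is: B1=F, B2=F, B3=E, B5=F
Answer: B1=F, B2=F, B3=E, B5=F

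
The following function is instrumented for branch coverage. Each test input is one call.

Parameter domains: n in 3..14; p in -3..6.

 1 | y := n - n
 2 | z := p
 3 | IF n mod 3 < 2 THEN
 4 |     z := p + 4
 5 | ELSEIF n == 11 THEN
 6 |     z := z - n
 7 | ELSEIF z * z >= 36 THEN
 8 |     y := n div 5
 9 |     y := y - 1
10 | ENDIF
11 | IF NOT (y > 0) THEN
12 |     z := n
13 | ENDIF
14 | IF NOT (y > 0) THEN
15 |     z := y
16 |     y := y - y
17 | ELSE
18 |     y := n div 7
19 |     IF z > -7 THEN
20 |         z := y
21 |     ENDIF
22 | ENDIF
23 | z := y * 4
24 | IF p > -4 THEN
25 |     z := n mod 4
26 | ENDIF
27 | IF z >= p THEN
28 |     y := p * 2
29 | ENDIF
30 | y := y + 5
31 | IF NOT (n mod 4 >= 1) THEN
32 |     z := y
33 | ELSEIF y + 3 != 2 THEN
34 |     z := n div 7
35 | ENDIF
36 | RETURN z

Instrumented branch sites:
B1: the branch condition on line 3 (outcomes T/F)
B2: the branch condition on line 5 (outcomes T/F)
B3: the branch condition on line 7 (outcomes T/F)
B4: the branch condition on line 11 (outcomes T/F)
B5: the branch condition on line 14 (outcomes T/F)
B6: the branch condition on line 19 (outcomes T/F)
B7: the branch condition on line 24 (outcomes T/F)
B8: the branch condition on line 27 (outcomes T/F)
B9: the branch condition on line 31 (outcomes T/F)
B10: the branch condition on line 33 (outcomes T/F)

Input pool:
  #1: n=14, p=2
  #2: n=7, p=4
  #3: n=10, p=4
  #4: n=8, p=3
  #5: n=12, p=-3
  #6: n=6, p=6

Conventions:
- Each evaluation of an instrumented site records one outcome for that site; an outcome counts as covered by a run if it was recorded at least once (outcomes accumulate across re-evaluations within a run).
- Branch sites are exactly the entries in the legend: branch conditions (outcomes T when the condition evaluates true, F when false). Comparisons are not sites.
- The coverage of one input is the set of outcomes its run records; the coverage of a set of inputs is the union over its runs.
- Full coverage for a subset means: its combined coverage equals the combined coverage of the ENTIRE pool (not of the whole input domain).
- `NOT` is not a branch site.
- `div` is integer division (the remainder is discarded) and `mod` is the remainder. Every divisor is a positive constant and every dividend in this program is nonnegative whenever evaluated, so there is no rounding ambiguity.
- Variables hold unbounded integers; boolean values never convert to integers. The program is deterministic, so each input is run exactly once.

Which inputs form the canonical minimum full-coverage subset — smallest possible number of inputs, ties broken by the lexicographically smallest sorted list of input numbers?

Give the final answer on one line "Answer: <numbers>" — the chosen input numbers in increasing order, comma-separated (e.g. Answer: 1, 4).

input #1, n=14, p=2: events B1->F, B2->F, B3->F, B4->T, B5->T, B7->T, B8->T, B9->F, B10->T; outcomes B1=F, B2=F, B3=F, B4=T, B5=T, B7=T, B8=T, B9=F, B10=T
input #2, n=7, p=4: events B1->T, B4->T, B5->T, B7->T, B8->F, B9->F, B10->T; outcomes B1=T, B4=T, B5=T, B7=T, B8=F, B9=F, B10=T
input #3, n=10, p=4: events B1->T, B4->T, B5->T, B7->T, B8->F, B9->F, B10->T; outcomes B1=T, B4=T, B5=T, B7=T, B8=F, B9=F, B10=T
input #4, n=8, p=3: events B1->F, B2->F, B3->F, B4->T, B5->T, B7->T, B8->F, B9->T; outcomes B1=F, B2=F, B3=F, B4=T, B5=T, B7=T, B8=F, B9=T
input #5, n=12, p=-3: events B1->T, B4->T, B5->T, B7->T, B8->T, B9->T; outcomes B1=T, B4=T, B5=T, B7=T, B8=T, B9=T
input #6, n=6, p=6: events B1->T, B4->T, B5->T, B7->T, B8->F, B9->F, B10->T; outcomes B1=T, B4=T, B5=T, B7=T, B8=F, B9=F, B10=T
pool-wide coverage (12 outcomes): B1=T, B1=F, B2=F, B3=F, B4=T, B5=T, B7=T, B8=T, B8=F, B9=T, B9=F, B10=T
size 1 is not enough: best union over all size-1 subsets is 9/12
size 2 is not enough: best union over all size-2 subsets is 11/12
the canonical winner is {1, 2, 4}: size 3, full 12-outcome coverage, earliest index list among size-3 covers

Answer: 1, 2, 4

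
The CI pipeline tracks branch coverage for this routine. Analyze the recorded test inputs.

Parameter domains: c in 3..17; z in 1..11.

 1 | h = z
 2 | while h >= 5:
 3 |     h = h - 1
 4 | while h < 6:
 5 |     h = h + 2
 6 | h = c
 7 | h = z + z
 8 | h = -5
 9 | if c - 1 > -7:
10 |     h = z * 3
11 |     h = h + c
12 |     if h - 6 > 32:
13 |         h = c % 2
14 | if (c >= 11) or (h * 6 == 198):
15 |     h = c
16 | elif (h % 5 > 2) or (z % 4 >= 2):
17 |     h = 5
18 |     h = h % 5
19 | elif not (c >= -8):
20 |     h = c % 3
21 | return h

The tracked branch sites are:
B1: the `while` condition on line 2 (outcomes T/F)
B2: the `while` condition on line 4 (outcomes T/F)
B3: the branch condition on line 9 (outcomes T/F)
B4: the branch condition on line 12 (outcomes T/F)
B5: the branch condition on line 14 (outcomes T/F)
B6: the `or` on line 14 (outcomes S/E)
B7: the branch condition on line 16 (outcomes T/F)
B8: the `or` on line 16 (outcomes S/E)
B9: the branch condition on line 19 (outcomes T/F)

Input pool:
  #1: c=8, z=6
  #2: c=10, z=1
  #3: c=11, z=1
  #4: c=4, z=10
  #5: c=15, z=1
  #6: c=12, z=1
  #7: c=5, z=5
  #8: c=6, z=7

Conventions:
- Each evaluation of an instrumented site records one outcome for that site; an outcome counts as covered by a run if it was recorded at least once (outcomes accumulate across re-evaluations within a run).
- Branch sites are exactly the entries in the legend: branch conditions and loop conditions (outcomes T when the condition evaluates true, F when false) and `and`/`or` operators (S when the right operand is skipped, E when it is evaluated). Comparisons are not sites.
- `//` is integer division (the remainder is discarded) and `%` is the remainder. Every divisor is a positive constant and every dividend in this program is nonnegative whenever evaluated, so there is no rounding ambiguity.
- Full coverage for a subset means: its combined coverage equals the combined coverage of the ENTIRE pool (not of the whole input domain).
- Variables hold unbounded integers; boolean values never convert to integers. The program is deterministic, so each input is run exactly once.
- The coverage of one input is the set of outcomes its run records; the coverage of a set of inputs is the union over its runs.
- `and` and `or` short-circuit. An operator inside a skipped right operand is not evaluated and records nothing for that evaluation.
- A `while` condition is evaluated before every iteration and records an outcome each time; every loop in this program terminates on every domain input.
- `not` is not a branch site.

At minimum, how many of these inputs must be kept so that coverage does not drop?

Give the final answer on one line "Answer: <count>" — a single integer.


test 1 (c=8, z=6) fires B1->T, B1->T, B1->F, B2->T, B2->F, B3->T, B4->F, B6->E, B5->F, B8->E, B7->T; hits B1=T, B1=F, B2=T, B2=F, B3=T, B4=F, B5=F, B6=E, B7=T, B8=E
test 2 (c=10, z=1) fires B1->F, B2->T, B2->T, B2->T, B2->F, B3->T, B4->F, B6->E, B5->F, B8->S, B7->T; hits B1=F, B2=T, B2=F, B3=T, B4=F, B5=F, B6=E, B7=T, B8=S
test 3 (c=11, z=1) fires B1->F, B2->T, B2->T, B2->T, B2->F, B3->T, B4->F, B6->S, B5->T; hits B1=F, B2=T, B2=F, B3=T, B4=F, B5=T, B6=S
test 4 (c=4, z=10) fires B1->T, B1->T, B1->T, B1->T, B1->T, B1->T, B1->F, B2->T, B2->F, B3->T, B4->F, B6->E, B5->F, B8->S, ...; hits B1=T, B1=F, B2=T, B2=F, B3=T, B4=F, B5=F, B6=E, B7=T, B8=S
test 5 (c=15, z=1) fires B1->F, B2->T, B2->T, B2->T, B2->F, B3->T, B4->F, B6->S, B5->T; hits B1=F, B2=T, B2=F, B3=T, B4=F, B5=T, B6=S
test 6 (c=12, z=1) fires B1->F, B2->T, B2->T, B2->T, B2->F, B3->T, B4->F, B6->S, B5->T; hits B1=F, B2=T, B2=F, B3=T, B4=F, B5=T, B6=S
test 7 (c=5, z=5) fires B1->T, B1->F, B2->T, B2->F, B3->T, B4->F, B6->E, B5->F, B8->E, B7->F, B9->F; hits B1=T, B1=F, B2=T, B2=F, B3=T, B4=F, B5=F, B6=E, B7=F, B8=E, B9=F
test 8 (c=6, z=7) fires B1->T, B1->T, B1->T, B1->F, B2->T, B2->F, B3->T, B4->F, B6->E, B5->F, B8->E, B7->T; hits B1=T, B1=F, B2=T, B2=F, B3=T, B4=F, B5=F, B6=E, B7=T, B8=E
union over all inputs: B1=T, B1=F, B2=T, B2=F, B3=T, B4=F, B5=T, B5=F, B6=S, B6=E, B7=T, B7=F, B8=S, B8=E, B9=F (15 outcomes)
every size-1 subset falls short of the 15 outcomes (best: 11/15)
every size-2 subset falls short of the 15 outcomes (best: 13/15)
the canonical winner is {2, 3, 7}: size 3, full 15-outcome coverage, earliest index list among size-3 covers
Answer: 3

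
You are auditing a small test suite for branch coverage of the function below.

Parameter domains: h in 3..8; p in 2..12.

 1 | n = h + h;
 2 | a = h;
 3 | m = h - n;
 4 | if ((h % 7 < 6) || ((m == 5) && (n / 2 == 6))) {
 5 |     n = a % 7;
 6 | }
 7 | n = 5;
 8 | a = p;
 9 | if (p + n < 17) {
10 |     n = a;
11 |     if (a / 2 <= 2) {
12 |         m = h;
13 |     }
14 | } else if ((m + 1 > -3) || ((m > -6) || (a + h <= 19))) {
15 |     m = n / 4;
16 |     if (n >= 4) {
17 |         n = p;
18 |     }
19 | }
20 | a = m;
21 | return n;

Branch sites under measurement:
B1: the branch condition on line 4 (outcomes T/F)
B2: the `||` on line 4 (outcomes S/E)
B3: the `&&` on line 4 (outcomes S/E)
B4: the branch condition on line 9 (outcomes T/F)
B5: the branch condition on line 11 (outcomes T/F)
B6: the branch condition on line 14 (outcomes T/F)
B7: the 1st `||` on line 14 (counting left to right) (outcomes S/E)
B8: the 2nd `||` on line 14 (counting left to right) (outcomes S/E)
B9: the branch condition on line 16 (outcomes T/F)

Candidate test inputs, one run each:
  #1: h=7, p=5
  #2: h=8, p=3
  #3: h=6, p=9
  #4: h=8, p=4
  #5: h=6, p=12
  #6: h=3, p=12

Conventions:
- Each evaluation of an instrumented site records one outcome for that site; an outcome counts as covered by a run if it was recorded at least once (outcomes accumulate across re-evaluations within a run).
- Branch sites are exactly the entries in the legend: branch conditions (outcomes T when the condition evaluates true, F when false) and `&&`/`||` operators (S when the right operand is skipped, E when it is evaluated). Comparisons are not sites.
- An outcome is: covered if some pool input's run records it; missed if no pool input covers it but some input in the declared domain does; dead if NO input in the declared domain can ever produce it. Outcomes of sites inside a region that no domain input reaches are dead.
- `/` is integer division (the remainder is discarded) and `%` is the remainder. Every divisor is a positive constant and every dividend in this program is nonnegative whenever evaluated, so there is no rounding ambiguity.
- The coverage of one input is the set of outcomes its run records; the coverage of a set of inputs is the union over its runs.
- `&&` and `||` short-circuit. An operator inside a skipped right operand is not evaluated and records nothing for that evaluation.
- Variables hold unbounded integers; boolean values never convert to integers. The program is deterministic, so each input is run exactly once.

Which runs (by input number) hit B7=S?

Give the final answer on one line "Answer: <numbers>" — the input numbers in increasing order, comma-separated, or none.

input #1 (h=7, p=5): does not produce B7=S
input #2 (h=8, p=3): does not produce B7=S
input #3 (h=6, p=9): does not produce B7=S
input #4 (h=8, p=4): does not produce B7=S
input #5 (h=6, p=12): does not produce B7=S
input #6 (h=3, p=12): produces B7=S

Answer: 6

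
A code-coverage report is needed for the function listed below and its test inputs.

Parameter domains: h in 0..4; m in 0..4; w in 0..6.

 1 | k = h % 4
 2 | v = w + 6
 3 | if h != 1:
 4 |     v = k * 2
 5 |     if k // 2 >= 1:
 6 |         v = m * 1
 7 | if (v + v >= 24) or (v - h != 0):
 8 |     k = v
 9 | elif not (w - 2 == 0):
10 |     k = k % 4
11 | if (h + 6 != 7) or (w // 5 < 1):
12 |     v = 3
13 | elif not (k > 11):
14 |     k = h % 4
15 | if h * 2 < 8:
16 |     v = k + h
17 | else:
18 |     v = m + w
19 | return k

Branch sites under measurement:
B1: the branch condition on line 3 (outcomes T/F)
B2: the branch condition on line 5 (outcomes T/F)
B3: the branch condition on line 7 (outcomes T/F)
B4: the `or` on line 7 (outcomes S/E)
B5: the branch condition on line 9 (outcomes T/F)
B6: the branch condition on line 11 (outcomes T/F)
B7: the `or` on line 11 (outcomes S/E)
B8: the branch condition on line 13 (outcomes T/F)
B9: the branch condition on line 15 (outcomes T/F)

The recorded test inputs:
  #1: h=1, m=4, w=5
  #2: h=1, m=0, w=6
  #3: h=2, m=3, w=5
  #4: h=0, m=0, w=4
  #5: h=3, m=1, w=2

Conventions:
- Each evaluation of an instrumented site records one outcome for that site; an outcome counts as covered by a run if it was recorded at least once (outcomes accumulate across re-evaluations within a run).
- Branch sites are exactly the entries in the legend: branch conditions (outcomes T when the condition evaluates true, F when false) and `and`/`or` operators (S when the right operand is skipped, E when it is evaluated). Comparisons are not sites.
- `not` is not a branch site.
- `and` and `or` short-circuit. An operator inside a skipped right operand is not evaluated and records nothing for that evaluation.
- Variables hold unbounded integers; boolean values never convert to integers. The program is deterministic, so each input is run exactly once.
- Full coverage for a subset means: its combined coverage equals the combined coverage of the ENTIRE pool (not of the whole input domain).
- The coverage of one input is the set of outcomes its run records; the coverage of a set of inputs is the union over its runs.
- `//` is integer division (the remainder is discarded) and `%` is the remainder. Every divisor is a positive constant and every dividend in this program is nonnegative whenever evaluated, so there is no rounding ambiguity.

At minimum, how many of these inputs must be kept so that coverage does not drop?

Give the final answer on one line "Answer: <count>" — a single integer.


test 1 (h=1, m=4, w=5) fires B1->F, B4->E, B3->T, B7->E, B6->F, B8->T, B9->T; hits B1=F, B3=T, B4=E, B6=F, B7=E, B8=T, B9=T
test 2 (h=1, m=0, w=6) fires B1->F, B4->S, B3->T, B7->E, B6->F, B8->F, B9->T; hits B1=F, B3=T, B4=S, B6=F, B7=E, B8=F, B9=T
test 3 (h=2, m=3, w=5) fires B1->T, B2->T, B4->E, B3->T, B7->S, B6->T, B9->T; hits B1=T, B2=T, B3=T, B4=E, B6=T, B7=S, B9=T
test 4 (h=0, m=0, w=4) fires B1->T, B2->F, B4->E, B3->F, B5->T, B7->S, B6->T, B9->T; hits B1=T, B2=F, B3=F, B4=E, B5=T, B6=T, B7=S, B9=T
test 5 (h=3, m=1, w=2) fires B1->T, B2->T, B4->E, B3->T, B7->S, B6->T, B9->T; hits B1=T, B2=T, B3=T, B4=E, B6=T, B7=S, B9=T
pool-wide coverage (16 outcomes): B1=T, B1=F, B2=T, B2=F, B3=T, B3=F, B4=S, B4=E, B5=T, B6=T, B6=F, B7=S, B7=E, B8=T, B8=F, B9=T
size 1 is not enough: best union over all size-1 subsets is 8/16
size 2 is not enough: best union over all size-2 subsets is 14/16
size 3 is not enough: best union over all size-3 subsets is 15/16
inputs {1, 2, 3, 4} (size 4) cover everything; no size-4 subset with a lexicographically smaller index list covers all 16
Answer: 4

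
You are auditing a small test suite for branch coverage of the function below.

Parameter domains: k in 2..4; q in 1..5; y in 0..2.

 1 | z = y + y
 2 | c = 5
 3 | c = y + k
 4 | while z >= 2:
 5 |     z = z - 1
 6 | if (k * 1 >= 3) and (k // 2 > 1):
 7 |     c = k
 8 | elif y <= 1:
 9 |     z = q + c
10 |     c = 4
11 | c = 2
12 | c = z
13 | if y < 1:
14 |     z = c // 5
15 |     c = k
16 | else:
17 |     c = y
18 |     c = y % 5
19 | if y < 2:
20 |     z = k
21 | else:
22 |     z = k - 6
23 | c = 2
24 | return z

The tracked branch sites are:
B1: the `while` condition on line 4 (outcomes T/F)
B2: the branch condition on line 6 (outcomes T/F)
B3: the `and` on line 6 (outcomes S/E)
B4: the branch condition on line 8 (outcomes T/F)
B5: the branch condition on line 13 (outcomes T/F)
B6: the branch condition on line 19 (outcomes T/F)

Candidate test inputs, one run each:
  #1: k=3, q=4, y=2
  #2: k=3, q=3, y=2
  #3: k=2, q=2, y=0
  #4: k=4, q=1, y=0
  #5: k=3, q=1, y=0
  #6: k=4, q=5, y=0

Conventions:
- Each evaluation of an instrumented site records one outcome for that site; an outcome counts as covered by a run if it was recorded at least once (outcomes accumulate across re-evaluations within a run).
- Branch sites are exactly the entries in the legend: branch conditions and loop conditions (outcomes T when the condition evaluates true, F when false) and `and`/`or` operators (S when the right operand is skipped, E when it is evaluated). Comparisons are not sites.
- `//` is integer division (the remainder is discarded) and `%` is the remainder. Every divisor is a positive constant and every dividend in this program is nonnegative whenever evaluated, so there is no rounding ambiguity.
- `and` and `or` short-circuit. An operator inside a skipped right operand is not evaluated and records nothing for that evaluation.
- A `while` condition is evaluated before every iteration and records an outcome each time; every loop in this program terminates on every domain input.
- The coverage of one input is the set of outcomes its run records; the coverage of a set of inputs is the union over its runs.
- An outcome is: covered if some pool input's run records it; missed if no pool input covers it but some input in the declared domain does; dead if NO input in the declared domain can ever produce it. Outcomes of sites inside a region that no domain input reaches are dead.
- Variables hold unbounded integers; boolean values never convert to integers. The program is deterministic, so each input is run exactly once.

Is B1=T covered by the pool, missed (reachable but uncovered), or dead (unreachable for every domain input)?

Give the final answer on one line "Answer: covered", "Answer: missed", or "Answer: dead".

B1=T is recorded by pool input(s) 1, 2 -> covered

Answer: covered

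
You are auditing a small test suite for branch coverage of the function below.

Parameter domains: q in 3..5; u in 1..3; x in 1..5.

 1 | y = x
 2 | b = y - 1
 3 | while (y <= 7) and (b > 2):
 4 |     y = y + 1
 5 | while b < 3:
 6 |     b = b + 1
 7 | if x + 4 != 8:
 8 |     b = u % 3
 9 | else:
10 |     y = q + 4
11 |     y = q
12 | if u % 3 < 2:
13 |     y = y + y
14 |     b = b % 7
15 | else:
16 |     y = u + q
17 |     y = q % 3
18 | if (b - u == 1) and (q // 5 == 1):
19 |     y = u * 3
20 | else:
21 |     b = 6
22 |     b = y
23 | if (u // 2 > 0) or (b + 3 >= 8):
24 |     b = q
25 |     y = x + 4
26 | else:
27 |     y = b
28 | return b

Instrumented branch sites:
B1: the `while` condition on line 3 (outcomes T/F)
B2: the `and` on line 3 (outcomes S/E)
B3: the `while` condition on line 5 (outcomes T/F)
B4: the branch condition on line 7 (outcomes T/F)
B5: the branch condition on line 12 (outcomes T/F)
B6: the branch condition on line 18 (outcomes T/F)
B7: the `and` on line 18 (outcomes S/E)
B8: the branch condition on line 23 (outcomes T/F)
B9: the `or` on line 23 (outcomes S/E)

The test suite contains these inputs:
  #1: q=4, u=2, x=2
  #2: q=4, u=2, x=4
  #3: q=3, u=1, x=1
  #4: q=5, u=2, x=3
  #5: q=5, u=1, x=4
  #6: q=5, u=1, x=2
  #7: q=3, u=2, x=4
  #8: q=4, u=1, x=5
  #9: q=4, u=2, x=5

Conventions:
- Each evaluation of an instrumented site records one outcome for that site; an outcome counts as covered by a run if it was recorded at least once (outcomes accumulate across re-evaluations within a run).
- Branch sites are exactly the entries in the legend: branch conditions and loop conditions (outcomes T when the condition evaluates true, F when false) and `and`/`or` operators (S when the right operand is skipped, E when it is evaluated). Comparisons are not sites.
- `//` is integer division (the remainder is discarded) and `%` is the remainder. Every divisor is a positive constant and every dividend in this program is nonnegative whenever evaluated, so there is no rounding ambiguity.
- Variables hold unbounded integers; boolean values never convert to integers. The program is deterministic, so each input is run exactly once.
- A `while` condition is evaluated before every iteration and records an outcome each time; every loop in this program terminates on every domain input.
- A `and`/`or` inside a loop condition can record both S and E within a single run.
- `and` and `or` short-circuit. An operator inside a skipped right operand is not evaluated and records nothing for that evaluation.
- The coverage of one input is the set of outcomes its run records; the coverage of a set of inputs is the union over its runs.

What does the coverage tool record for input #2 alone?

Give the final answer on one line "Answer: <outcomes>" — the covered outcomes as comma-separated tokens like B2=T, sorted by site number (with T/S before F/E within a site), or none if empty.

Running input #2 (q=4, u=2, x=4), event by event:
  B2->E, B1->T, B2->E, B1->T, B2->E, B1->T, B2->E, B1->T, B2->S, B1->F
  B3->F, B4->F, B5->F, B7->E, B6->F, B9->S, B8->T
distinct outcomes covered: B1=T, B1=F, B2=S, B2=E, B3=F, B4=F, B5=F, B6=F, B7=E, B8=T, B9=S

Answer: B1=T, B1=F, B2=S, B2=E, B3=F, B4=F, B5=F, B6=F, B7=E, B8=T, B9=S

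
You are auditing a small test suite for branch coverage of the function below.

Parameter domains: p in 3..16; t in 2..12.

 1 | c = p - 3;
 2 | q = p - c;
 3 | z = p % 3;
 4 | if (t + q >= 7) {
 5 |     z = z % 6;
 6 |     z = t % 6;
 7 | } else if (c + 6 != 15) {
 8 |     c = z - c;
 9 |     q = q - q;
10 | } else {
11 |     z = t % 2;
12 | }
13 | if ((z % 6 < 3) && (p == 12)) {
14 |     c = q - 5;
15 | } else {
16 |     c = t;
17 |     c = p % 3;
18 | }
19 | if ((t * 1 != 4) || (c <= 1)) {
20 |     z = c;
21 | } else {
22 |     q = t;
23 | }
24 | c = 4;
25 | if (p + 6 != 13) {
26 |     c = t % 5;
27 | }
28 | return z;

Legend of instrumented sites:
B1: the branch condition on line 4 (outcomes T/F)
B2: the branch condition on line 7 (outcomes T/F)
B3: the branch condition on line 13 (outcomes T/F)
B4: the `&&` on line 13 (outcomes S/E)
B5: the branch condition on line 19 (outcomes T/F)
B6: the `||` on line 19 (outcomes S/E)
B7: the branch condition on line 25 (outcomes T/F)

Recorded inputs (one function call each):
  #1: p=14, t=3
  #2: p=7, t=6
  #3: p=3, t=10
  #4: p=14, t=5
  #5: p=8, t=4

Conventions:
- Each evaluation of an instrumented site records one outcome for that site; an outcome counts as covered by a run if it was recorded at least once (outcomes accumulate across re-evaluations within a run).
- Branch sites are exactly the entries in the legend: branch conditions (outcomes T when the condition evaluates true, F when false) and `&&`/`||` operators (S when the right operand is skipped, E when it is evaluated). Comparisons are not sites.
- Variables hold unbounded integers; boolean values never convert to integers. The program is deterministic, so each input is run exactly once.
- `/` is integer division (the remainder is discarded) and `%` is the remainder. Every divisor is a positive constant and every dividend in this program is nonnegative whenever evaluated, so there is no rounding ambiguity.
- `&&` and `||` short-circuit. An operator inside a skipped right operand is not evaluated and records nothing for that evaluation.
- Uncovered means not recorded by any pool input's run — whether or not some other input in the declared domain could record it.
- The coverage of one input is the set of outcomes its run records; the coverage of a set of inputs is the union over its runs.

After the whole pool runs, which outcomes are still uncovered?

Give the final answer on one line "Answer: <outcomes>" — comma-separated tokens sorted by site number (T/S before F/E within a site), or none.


run #1 (p=14, t=3) runs B1->F, B2->T, B4->E, B3->F, B6->S, B5->T, B7->T; records B1=F, B2=T, B3=F, B4=E, B5=T, B6=S, B7=T
run #2 (p=7, t=6) runs B1->T, B4->E, B3->F, B6->S, B5->T, B7->F; records B1=T, B3=F, B4=E, B5=T, B6=S, B7=F
run #3 (p=3, t=10) runs B1->T, B4->S, B3->F, B6->S, B5->T, B7->T; records B1=T, B3=F, B4=S, B5=T, B6=S, B7=T
run #4 (p=14, t=5) runs B1->T, B4->S, B3->F, B6->S, B5->T, B7->T; records B1=T, B3=F, B4=S, B5=T, B6=S, B7=T
run #5 (p=8, t=4) runs B1->T, B4->S, B3->F, B6->E, B5->F, B7->T; records B1=T, B3=F, B4=S, B5=F, B6=E, B7=T
union over the pool: B1=T, B1=F, B2=T, B3=F, B4=S, B4=E, B5=T, B5=F, B6=S, B6=E, B7=T, B7=F
uncovered (2 of 14): B2=F, B3=T
Answer: B2=F, B3=T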